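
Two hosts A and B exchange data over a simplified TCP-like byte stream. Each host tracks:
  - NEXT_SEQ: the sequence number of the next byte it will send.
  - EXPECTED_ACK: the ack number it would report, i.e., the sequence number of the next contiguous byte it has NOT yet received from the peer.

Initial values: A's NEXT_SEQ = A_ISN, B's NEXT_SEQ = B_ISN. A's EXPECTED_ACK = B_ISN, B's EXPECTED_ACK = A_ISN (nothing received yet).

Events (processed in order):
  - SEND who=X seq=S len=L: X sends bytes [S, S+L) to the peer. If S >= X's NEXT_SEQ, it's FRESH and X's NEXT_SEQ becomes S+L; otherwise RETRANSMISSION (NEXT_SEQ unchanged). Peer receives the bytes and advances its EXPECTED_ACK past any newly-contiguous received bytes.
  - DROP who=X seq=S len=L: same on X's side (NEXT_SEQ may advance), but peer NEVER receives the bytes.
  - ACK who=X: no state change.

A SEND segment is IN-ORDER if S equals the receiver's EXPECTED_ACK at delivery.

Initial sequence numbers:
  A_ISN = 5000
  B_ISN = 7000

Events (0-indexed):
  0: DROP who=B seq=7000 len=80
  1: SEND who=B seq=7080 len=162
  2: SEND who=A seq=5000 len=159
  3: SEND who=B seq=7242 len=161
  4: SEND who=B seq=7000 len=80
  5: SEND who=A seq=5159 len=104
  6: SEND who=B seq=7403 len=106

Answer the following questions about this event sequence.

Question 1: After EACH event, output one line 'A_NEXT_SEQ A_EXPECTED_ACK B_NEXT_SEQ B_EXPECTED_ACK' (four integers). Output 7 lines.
5000 7000 7080 5000
5000 7000 7242 5000
5159 7000 7242 5159
5159 7000 7403 5159
5159 7403 7403 5159
5263 7403 7403 5263
5263 7509 7509 5263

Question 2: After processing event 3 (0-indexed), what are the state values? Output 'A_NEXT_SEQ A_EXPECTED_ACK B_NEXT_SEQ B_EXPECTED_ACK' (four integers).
After event 0: A_seq=5000 A_ack=7000 B_seq=7080 B_ack=5000
After event 1: A_seq=5000 A_ack=7000 B_seq=7242 B_ack=5000
After event 2: A_seq=5159 A_ack=7000 B_seq=7242 B_ack=5159
After event 3: A_seq=5159 A_ack=7000 B_seq=7403 B_ack=5159

5159 7000 7403 5159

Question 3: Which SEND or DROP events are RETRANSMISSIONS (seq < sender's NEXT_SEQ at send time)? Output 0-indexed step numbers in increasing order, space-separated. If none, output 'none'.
Answer: 4

Derivation:
Step 0: DROP seq=7000 -> fresh
Step 1: SEND seq=7080 -> fresh
Step 2: SEND seq=5000 -> fresh
Step 3: SEND seq=7242 -> fresh
Step 4: SEND seq=7000 -> retransmit
Step 5: SEND seq=5159 -> fresh
Step 6: SEND seq=7403 -> fresh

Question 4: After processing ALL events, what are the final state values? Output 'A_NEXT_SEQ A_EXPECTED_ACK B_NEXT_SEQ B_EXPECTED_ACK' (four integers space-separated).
Answer: 5263 7509 7509 5263

Derivation:
After event 0: A_seq=5000 A_ack=7000 B_seq=7080 B_ack=5000
After event 1: A_seq=5000 A_ack=7000 B_seq=7242 B_ack=5000
After event 2: A_seq=5159 A_ack=7000 B_seq=7242 B_ack=5159
After event 3: A_seq=5159 A_ack=7000 B_seq=7403 B_ack=5159
After event 4: A_seq=5159 A_ack=7403 B_seq=7403 B_ack=5159
After event 5: A_seq=5263 A_ack=7403 B_seq=7403 B_ack=5263
After event 6: A_seq=5263 A_ack=7509 B_seq=7509 B_ack=5263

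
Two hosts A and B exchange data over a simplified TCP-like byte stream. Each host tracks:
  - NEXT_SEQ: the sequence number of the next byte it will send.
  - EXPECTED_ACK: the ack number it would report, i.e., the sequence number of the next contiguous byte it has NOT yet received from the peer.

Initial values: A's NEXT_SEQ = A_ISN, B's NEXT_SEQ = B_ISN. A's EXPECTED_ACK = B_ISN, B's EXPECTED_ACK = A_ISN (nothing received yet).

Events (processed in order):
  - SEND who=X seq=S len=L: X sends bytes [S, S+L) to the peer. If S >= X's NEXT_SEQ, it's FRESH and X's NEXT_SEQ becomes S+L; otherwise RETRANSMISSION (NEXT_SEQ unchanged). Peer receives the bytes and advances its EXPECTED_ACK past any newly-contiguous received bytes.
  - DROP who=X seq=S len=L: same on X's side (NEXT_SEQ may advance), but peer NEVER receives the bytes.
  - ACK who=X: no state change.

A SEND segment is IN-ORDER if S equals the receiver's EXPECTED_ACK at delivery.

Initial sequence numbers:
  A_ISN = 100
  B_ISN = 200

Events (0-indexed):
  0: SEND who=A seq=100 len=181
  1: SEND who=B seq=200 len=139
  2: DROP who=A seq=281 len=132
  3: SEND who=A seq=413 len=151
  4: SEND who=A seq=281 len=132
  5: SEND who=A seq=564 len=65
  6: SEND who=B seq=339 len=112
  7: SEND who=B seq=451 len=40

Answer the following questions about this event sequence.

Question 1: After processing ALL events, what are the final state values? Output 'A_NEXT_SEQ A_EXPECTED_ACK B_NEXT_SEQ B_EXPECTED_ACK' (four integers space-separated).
Answer: 629 491 491 629

Derivation:
After event 0: A_seq=281 A_ack=200 B_seq=200 B_ack=281
After event 1: A_seq=281 A_ack=339 B_seq=339 B_ack=281
After event 2: A_seq=413 A_ack=339 B_seq=339 B_ack=281
After event 3: A_seq=564 A_ack=339 B_seq=339 B_ack=281
After event 4: A_seq=564 A_ack=339 B_seq=339 B_ack=564
After event 5: A_seq=629 A_ack=339 B_seq=339 B_ack=629
After event 6: A_seq=629 A_ack=451 B_seq=451 B_ack=629
After event 7: A_seq=629 A_ack=491 B_seq=491 B_ack=629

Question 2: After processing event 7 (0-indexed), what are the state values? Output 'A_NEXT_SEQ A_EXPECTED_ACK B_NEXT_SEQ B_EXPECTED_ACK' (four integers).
After event 0: A_seq=281 A_ack=200 B_seq=200 B_ack=281
After event 1: A_seq=281 A_ack=339 B_seq=339 B_ack=281
After event 2: A_seq=413 A_ack=339 B_seq=339 B_ack=281
After event 3: A_seq=564 A_ack=339 B_seq=339 B_ack=281
After event 4: A_seq=564 A_ack=339 B_seq=339 B_ack=564
After event 5: A_seq=629 A_ack=339 B_seq=339 B_ack=629
After event 6: A_seq=629 A_ack=451 B_seq=451 B_ack=629
After event 7: A_seq=629 A_ack=491 B_seq=491 B_ack=629

629 491 491 629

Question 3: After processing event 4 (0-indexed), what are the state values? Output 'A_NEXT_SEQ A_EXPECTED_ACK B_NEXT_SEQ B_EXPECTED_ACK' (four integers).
After event 0: A_seq=281 A_ack=200 B_seq=200 B_ack=281
After event 1: A_seq=281 A_ack=339 B_seq=339 B_ack=281
After event 2: A_seq=413 A_ack=339 B_seq=339 B_ack=281
After event 3: A_seq=564 A_ack=339 B_seq=339 B_ack=281
After event 4: A_seq=564 A_ack=339 B_seq=339 B_ack=564

564 339 339 564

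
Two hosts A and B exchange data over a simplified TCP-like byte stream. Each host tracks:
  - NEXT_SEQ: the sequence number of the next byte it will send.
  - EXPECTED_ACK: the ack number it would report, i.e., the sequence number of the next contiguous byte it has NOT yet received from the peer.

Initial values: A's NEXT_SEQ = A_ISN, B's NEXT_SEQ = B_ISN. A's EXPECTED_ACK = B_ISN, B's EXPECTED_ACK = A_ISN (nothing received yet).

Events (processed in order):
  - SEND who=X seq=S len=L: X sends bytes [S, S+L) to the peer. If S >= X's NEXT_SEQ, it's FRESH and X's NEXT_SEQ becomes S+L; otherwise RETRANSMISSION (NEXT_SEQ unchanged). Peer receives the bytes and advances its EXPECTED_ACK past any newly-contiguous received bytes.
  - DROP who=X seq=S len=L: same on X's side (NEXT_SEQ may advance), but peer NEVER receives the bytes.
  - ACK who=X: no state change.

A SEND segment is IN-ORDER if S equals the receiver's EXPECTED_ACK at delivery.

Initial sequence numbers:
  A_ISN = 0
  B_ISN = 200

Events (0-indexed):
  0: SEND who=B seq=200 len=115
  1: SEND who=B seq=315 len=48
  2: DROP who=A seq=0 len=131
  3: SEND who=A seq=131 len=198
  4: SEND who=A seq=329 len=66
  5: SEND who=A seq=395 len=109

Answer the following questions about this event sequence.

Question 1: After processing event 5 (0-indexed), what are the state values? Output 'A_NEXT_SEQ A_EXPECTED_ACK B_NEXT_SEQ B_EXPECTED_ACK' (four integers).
After event 0: A_seq=0 A_ack=315 B_seq=315 B_ack=0
After event 1: A_seq=0 A_ack=363 B_seq=363 B_ack=0
After event 2: A_seq=131 A_ack=363 B_seq=363 B_ack=0
After event 3: A_seq=329 A_ack=363 B_seq=363 B_ack=0
After event 4: A_seq=395 A_ack=363 B_seq=363 B_ack=0
After event 5: A_seq=504 A_ack=363 B_seq=363 B_ack=0

504 363 363 0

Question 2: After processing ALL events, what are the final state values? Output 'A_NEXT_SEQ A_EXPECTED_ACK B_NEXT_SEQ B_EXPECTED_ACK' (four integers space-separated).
Answer: 504 363 363 0

Derivation:
After event 0: A_seq=0 A_ack=315 B_seq=315 B_ack=0
After event 1: A_seq=0 A_ack=363 B_seq=363 B_ack=0
After event 2: A_seq=131 A_ack=363 B_seq=363 B_ack=0
After event 3: A_seq=329 A_ack=363 B_seq=363 B_ack=0
After event 4: A_seq=395 A_ack=363 B_seq=363 B_ack=0
After event 5: A_seq=504 A_ack=363 B_seq=363 B_ack=0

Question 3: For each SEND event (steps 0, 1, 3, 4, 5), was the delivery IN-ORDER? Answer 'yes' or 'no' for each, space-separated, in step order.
Answer: yes yes no no no

Derivation:
Step 0: SEND seq=200 -> in-order
Step 1: SEND seq=315 -> in-order
Step 3: SEND seq=131 -> out-of-order
Step 4: SEND seq=329 -> out-of-order
Step 5: SEND seq=395 -> out-of-order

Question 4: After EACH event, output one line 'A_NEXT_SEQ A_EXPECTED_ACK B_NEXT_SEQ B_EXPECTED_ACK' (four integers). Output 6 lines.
0 315 315 0
0 363 363 0
131 363 363 0
329 363 363 0
395 363 363 0
504 363 363 0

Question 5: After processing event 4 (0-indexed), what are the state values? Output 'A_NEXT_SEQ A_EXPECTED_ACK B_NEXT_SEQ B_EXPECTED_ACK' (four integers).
After event 0: A_seq=0 A_ack=315 B_seq=315 B_ack=0
After event 1: A_seq=0 A_ack=363 B_seq=363 B_ack=0
After event 2: A_seq=131 A_ack=363 B_seq=363 B_ack=0
After event 3: A_seq=329 A_ack=363 B_seq=363 B_ack=0
After event 4: A_seq=395 A_ack=363 B_seq=363 B_ack=0

395 363 363 0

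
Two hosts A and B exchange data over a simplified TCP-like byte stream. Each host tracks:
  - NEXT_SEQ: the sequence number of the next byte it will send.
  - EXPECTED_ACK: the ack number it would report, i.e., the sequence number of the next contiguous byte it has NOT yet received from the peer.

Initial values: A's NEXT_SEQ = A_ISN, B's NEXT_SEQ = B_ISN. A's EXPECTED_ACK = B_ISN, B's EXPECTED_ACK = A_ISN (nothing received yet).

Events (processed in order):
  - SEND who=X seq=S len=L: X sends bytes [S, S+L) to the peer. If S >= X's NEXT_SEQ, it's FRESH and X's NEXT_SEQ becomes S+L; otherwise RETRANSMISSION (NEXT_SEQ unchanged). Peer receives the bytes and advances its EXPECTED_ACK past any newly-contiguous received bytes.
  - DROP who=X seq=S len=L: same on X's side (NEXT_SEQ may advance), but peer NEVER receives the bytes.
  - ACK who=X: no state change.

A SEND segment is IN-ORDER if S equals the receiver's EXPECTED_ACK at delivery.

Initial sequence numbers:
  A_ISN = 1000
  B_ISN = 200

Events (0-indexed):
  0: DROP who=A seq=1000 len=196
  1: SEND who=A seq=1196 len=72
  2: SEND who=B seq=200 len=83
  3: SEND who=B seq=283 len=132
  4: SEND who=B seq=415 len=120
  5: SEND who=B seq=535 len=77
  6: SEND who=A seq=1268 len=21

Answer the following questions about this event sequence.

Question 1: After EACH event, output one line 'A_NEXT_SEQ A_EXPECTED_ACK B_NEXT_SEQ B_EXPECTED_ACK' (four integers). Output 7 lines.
1196 200 200 1000
1268 200 200 1000
1268 283 283 1000
1268 415 415 1000
1268 535 535 1000
1268 612 612 1000
1289 612 612 1000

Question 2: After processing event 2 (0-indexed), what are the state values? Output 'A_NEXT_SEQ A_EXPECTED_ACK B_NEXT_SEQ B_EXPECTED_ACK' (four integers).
After event 0: A_seq=1196 A_ack=200 B_seq=200 B_ack=1000
After event 1: A_seq=1268 A_ack=200 B_seq=200 B_ack=1000
After event 2: A_seq=1268 A_ack=283 B_seq=283 B_ack=1000

1268 283 283 1000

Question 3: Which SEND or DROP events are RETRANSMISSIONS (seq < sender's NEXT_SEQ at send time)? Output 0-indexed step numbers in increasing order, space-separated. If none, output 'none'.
Step 0: DROP seq=1000 -> fresh
Step 1: SEND seq=1196 -> fresh
Step 2: SEND seq=200 -> fresh
Step 3: SEND seq=283 -> fresh
Step 4: SEND seq=415 -> fresh
Step 5: SEND seq=535 -> fresh
Step 6: SEND seq=1268 -> fresh

Answer: none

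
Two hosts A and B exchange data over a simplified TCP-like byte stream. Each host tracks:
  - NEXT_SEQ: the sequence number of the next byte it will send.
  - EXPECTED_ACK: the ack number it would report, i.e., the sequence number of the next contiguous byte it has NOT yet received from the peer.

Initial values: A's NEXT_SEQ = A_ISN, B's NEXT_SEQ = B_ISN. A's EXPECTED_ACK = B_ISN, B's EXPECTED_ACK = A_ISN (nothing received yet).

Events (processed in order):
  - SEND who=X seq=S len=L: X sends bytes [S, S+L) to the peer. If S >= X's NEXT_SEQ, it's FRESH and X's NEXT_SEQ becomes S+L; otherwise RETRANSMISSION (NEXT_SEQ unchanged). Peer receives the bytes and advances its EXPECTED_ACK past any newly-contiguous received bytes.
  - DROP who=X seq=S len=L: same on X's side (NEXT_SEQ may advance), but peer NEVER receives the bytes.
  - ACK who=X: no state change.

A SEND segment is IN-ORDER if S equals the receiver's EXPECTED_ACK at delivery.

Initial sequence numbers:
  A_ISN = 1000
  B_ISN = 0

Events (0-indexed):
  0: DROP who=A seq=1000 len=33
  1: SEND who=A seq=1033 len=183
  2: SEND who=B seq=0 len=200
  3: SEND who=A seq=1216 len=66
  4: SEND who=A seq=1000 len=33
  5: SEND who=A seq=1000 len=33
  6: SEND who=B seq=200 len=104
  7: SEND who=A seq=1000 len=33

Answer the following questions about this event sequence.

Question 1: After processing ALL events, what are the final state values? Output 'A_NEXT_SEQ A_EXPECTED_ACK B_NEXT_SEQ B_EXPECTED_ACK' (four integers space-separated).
After event 0: A_seq=1033 A_ack=0 B_seq=0 B_ack=1000
After event 1: A_seq=1216 A_ack=0 B_seq=0 B_ack=1000
After event 2: A_seq=1216 A_ack=200 B_seq=200 B_ack=1000
After event 3: A_seq=1282 A_ack=200 B_seq=200 B_ack=1000
After event 4: A_seq=1282 A_ack=200 B_seq=200 B_ack=1282
After event 5: A_seq=1282 A_ack=200 B_seq=200 B_ack=1282
After event 6: A_seq=1282 A_ack=304 B_seq=304 B_ack=1282
After event 7: A_seq=1282 A_ack=304 B_seq=304 B_ack=1282

Answer: 1282 304 304 1282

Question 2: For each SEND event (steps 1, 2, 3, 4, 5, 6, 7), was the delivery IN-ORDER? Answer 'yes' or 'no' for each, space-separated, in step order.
Step 1: SEND seq=1033 -> out-of-order
Step 2: SEND seq=0 -> in-order
Step 3: SEND seq=1216 -> out-of-order
Step 4: SEND seq=1000 -> in-order
Step 5: SEND seq=1000 -> out-of-order
Step 6: SEND seq=200 -> in-order
Step 7: SEND seq=1000 -> out-of-order

Answer: no yes no yes no yes no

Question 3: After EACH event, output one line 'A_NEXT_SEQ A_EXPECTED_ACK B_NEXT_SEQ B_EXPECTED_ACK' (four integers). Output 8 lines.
1033 0 0 1000
1216 0 0 1000
1216 200 200 1000
1282 200 200 1000
1282 200 200 1282
1282 200 200 1282
1282 304 304 1282
1282 304 304 1282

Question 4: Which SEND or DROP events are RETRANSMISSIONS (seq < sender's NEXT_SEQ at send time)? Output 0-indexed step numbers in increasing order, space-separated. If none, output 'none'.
Step 0: DROP seq=1000 -> fresh
Step 1: SEND seq=1033 -> fresh
Step 2: SEND seq=0 -> fresh
Step 3: SEND seq=1216 -> fresh
Step 4: SEND seq=1000 -> retransmit
Step 5: SEND seq=1000 -> retransmit
Step 6: SEND seq=200 -> fresh
Step 7: SEND seq=1000 -> retransmit

Answer: 4 5 7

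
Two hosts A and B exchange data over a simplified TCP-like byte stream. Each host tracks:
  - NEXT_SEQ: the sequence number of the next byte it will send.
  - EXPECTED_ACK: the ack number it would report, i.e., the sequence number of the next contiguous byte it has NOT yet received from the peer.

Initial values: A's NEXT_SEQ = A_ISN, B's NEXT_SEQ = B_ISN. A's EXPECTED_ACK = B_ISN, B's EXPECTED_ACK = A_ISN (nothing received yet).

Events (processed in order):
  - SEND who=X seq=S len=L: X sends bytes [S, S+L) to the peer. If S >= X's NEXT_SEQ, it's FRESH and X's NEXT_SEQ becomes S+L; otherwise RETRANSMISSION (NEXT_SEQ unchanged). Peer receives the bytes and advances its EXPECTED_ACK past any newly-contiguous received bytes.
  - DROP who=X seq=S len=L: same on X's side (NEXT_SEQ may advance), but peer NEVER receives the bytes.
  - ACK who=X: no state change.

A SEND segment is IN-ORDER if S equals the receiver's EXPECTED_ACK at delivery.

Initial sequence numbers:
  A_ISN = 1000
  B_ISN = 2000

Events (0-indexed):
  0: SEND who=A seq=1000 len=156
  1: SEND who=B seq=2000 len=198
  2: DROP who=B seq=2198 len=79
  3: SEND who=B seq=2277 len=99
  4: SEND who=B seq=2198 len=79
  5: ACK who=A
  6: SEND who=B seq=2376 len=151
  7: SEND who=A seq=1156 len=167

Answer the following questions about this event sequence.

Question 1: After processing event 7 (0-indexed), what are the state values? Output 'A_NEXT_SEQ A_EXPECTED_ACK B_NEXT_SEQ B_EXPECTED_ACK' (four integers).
After event 0: A_seq=1156 A_ack=2000 B_seq=2000 B_ack=1156
After event 1: A_seq=1156 A_ack=2198 B_seq=2198 B_ack=1156
After event 2: A_seq=1156 A_ack=2198 B_seq=2277 B_ack=1156
After event 3: A_seq=1156 A_ack=2198 B_seq=2376 B_ack=1156
After event 4: A_seq=1156 A_ack=2376 B_seq=2376 B_ack=1156
After event 5: A_seq=1156 A_ack=2376 B_seq=2376 B_ack=1156
After event 6: A_seq=1156 A_ack=2527 B_seq=2527 B_ack=1156
After event 7: A_seq=1323 A_ack=2527 B_seq=2527 B_ack=1323

1323 2527 2527 1323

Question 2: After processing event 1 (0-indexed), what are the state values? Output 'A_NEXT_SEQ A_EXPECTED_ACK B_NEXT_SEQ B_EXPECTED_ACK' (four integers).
After event 0: A_seq=1156 A_ack=2000 B_seq=2000 B_ack=1156
After event 1: A_seq=1156 A_ack=2198 B_seq=2198 B_ack=1156

1156 2198 2198 1156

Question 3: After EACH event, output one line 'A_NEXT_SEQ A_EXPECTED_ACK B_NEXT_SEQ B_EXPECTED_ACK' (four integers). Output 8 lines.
1156 2000 2000 1156
1156 2198 2198 1156
1156 2198 2277 1156
1156 2198 2376 1156
1156 2376 2376 1156
1156 2376 2376 1156
1156 2527 2527 1156
1323 2527 2527 1323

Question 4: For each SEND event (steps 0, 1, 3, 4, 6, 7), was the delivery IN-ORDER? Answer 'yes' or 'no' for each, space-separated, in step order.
Answer: yes yes no yes yes yes

Derivation:
Step 0: SEND seq=1000 -> in-order
Step 1: SEND seq=2000 -> in-order
Step 3: SEND seq=2277 -> out-of-order
Step 4: SEND seq=2198 -> in-order
Step 6: SEND seq=2376 -> in-order
Step 7: SEND seq=1156 -> in-order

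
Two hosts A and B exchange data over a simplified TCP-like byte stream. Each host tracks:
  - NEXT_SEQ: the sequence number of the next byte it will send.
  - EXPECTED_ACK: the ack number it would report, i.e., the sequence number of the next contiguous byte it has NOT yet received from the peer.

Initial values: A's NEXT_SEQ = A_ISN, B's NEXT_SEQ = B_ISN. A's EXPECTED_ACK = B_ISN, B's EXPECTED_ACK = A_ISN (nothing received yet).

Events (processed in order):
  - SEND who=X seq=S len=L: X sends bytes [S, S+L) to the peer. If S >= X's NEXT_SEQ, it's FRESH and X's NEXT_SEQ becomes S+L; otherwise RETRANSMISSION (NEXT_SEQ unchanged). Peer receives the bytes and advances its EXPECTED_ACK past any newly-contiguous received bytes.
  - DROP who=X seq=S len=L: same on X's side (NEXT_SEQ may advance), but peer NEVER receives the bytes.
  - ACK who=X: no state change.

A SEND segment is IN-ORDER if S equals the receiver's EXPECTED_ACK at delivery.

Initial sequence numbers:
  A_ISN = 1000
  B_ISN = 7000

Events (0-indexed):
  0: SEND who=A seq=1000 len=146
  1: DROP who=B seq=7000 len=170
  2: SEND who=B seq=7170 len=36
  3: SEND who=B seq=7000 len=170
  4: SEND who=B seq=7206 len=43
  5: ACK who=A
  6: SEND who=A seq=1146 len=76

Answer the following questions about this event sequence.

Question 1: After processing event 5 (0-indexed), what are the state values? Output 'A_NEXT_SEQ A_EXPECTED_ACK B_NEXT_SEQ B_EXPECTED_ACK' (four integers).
After event 0: A_seq=1146 A_ack=7000 B_seq=7000 B_ack=1146
After event 1: A_seq=1146 A_ack=7000 B_seq=7170 B_ack=1146
After event 2: A_seq=1146 A_ack=7000 B_seq=7206 B_ack=1146
After event 3: A_seq=1146 A_ack=7206 B_seq=7206 B_ack=1146
After event 4: A_seq=1146 A_ack=7249 B_seq=7249 B_ack=1146
After event 5: A_seq=1146 A_ack=7249 B_seq=7249 B_ack=1146

1146 7249 7249 1146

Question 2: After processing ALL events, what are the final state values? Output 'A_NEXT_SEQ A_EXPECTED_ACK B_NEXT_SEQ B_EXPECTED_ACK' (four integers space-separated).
Answer: 1222 7249 7249 1222

Derivation:
After event 0: A_seq=1146 A_ack=7000 B_seq=7000 B_ack=1146
After event 1: A_seq=1146 A_ack=7000 B_seq=7170 B_ack=1146
After event 2: A_seq=1146 A_ack=7000 B_seq=7206 B_ack=1146
After event 3: A_seq=1146 A_ack=7206 B_seq=7206 B_ack=1146
After event 4: A_seq=1146 A_ack=7249 B_seq=7249 B_ack=1146
After event 5: A_seq=1146 A_ack=7249 B_seq=7249 B_ack=1146
After event 6: A_seq=1222 A_ack=7249 B_seq=7249 B_ack=1222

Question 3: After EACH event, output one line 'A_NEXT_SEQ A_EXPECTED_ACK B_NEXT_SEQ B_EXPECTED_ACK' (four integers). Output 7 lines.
1146 7000 7000 1146
1146 7000 7170 1146
1146 7000 7206 1146
1146 7206 7206 1146
1146 7249 7249 1146
1146 7249 7249 1146
1222 7249 7249 1222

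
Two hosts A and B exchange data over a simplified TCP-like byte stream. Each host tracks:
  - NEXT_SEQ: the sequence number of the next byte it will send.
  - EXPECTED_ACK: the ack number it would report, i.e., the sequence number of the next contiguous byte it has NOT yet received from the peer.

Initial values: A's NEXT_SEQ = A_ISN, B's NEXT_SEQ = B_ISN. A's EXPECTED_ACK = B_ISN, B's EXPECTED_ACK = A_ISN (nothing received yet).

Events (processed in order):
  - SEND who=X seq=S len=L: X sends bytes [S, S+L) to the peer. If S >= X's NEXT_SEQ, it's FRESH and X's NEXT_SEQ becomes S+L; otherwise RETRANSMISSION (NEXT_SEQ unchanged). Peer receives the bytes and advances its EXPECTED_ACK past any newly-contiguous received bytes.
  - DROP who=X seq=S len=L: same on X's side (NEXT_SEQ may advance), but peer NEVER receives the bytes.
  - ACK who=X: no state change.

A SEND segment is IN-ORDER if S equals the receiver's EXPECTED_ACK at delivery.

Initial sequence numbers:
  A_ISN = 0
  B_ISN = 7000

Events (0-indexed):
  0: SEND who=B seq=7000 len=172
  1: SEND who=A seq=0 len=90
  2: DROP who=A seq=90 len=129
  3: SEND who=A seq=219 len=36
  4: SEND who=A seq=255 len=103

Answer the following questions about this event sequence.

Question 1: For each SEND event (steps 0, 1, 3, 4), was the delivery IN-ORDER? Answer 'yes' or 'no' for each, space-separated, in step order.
Answer: yes yes no no

Derivation:
Step 0: SEND seq=7000 -> in-order
Step 1: SEND seq=0 -> in-order
Step 3: SEND seq=219 -> out-of-order
Step 4: SEND seq=255 -> out-of-order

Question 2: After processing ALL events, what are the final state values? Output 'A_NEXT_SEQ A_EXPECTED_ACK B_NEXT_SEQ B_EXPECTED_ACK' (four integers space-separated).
After event 0: A_seq=0 A_ack=7172 B_seq=7172 B_ack=0
After event 1: A_seq=90 A_ack=7172 B_seq=7172 B_ack=90
After event 2: A_seq=219 A_ack=7172 B_seq=7172 B_ack=90
After event 3: A_seq=255 A_ack=7172 B_seq=7172 B_ack=90
After event 4: A_seq=358 A_ack=7172 B_seq=7172 B_ack=90

Answer: 358 7172 7172 90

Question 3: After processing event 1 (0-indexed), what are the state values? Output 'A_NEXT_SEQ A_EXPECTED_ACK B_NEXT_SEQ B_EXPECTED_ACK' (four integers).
After event 0: A_seq=0 A_ack=7172 B_seq=7172 B_ack=0
After event 1: A_seq=90 A_ack=7172 B_seq=7172 B_ack=90

90 7172 7172 90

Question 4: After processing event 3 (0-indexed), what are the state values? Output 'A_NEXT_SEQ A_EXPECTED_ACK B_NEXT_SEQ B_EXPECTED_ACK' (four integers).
After event 0: A_seq=0 A_ack=7172 B_seq=7172 B_ack=0
After event 1: A_seq=90 A_ack=7172 B_seq=7172 B_ack=90
After event 2: A_seq=219 A_ack=7172 B_seq=7172 B_ack=90
After event 3: A_seq=255 A_ack=7172 B_seq=7172 B_ack=90

255 7172 7172 90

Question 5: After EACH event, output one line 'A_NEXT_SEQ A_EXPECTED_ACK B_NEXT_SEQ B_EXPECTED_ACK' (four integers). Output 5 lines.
0 7172 7172 0
90 7172 7172 90
219 7172 7172 90
255 7172 7172 90
358 7172 7172 90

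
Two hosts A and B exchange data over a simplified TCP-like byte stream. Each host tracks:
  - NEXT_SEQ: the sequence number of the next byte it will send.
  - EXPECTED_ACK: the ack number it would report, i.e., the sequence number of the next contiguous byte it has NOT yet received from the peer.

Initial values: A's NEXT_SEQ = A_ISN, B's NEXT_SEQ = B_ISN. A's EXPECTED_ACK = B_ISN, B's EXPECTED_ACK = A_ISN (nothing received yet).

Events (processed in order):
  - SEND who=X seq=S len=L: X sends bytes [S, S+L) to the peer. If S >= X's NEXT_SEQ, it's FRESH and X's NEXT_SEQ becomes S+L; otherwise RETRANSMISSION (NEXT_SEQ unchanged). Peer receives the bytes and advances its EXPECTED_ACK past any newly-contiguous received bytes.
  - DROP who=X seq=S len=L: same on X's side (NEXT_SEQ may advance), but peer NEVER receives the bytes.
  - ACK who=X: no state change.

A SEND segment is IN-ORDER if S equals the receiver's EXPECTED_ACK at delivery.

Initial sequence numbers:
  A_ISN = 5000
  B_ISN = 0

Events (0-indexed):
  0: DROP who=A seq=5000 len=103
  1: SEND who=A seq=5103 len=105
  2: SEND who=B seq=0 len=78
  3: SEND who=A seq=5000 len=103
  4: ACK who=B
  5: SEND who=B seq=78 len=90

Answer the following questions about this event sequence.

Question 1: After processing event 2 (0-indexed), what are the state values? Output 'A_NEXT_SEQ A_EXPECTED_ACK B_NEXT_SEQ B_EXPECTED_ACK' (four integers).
After event 0: A_seq=5103 A_ack=0 B_seq=0 B_ack=5000
After event 1: A_seq=5208 A_ack=0 B_seq=0 B_ack=5000
After event 2: A_seq=5208 A_ack=78 B_seq=78 B_ack=5000

5208 78 78 5000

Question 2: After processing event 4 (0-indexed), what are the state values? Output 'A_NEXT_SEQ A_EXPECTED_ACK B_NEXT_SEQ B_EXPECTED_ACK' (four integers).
After event 0: A_seq=5103 A_ack=0 B_seq=0 B_ack=5000
After event 1: A_seq=5208 A_ack=0 B_seq=0 B_ack=5000
After event 2: A_seq=5208 A_ack=78 B_seq=78 B_ack=5000
After event 3: A_seq=5208 A_ack=78 B_seq=78 B_ack=5208
After event 4: A_seq=5208 A_ack=78 B_seq=78 B_ack=5208

5208 78 78 5208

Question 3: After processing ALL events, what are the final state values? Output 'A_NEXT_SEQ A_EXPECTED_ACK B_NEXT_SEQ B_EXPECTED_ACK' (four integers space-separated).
Answer: 5208 168 168 5208

Derivation:
After event 0: A_seq=5103 A_ack=0 B_seq=0 B_ack=5000
After event 1: A_seq=5208 A_ack=0 B_seq=0 B_ack=5000
After event 2: A_seq=5208 A_ack=78 B_seq=78 B_ack=5000
After event 3: A_seq=5208 A_ack=78 B_seq=78 B_ack=5208
After event 4: A_seq=5208 A_ack=78 B_seq=78 B_ack=5208
After event 5: A_seq=5208 A_ack=168 B_seq=168 B_ack=5208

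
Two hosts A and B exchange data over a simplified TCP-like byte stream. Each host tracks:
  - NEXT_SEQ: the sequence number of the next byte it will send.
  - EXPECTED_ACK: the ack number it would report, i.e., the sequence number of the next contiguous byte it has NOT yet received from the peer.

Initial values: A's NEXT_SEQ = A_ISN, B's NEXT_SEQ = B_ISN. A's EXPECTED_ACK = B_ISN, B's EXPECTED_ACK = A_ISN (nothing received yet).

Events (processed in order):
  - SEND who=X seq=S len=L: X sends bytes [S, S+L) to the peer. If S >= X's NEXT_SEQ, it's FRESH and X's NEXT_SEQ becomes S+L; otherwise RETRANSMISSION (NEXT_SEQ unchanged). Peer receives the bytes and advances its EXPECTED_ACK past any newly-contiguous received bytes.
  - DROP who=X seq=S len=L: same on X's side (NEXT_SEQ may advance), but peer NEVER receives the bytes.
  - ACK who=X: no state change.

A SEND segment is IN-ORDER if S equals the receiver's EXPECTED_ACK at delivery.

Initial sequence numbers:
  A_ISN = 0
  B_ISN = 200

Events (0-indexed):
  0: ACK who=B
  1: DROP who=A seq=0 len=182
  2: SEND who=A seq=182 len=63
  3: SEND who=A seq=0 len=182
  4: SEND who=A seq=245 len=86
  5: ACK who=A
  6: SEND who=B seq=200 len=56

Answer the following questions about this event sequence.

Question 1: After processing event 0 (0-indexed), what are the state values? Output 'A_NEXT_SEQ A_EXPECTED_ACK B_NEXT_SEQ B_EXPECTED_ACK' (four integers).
After event 0: A_seq=0 A_ack=200 B_seq=200 B_ack=0

0 200 200 0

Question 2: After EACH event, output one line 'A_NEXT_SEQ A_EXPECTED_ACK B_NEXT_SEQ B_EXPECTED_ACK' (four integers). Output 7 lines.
0 200 200 0
182 200 200 0
245 200 200 0
245 200 200 245
331 200 200 331
331 200 200 331
331 256 256 331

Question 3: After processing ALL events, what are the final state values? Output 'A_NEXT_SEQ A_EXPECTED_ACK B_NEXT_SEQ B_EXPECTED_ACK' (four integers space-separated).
After event 0: A_seq=0 A_ack=200 B_seq=200 B_ack=0
After event 1: A_seq=182 A_ack=200 B_seq=200 B_ack=0
After event 2: A_seq=245 A_ack=200 B_seq=200 B_ack=0
After event 3: A_seq=245 A_ack=200 B_seq=200 B_ack=245
After event 4: A_seq=331 A_ack=200 B_seq=200 B_ack=331
After event 5: A_seq=331 A_ack=200 B_seq=200 B_ack=331
After event 6: A_seq=331 A_ack=256 B_seq=256 B_ack=331

Answer: 331 256 256 331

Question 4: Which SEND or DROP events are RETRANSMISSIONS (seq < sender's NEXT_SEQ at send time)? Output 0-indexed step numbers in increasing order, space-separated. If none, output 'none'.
Step 1: DROP seq=0 -> fresh
Step 2: SEND seq=182 -> fresh
Step 3: SEND seq=0 -> retransmit
Step 4: SEND seq=245 -> fresh
Step 6: SEND seq=200 -> fresh

Answer: 3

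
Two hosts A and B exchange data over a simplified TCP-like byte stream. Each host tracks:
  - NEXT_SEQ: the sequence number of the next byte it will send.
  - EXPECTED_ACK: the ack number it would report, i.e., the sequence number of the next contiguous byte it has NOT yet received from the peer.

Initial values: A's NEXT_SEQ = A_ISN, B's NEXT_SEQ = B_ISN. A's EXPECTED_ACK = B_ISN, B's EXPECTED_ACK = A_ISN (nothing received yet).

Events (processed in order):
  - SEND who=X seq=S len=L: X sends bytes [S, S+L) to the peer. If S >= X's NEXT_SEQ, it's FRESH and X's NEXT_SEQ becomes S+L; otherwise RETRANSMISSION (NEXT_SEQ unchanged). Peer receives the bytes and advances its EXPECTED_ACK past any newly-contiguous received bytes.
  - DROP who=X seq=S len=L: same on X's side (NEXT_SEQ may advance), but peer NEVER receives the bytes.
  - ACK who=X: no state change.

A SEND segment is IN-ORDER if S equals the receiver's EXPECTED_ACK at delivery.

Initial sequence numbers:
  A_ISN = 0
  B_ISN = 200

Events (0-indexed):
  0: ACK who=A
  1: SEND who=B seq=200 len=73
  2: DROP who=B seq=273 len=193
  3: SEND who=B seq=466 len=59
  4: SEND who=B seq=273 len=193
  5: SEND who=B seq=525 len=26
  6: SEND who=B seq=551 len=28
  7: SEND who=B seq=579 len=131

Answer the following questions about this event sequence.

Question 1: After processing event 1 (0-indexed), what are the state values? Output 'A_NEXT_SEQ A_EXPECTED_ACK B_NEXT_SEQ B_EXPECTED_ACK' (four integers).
After event 0: A_seq=0 A_ack=200 B_seq=200 B_ack=0
After event 1: A_seq=0 A_ack=273 B_seq=273 B_ack=0

0 273 273 0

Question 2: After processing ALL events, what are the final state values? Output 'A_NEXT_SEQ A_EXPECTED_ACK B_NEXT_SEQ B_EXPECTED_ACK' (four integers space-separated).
After event 0: A_seq=0 A_ack=200 B_seq=200 B_ack=0
After event 1: A_seq=0 A_ack=273 B_seq=273 B_ack=0
After event 2: A_seq=0 A_ack=273 B_seq=466 B_ack=0
After event 3: A_seq=0 A_ack=273 B_seq=525 B_ack=0
After event 4: A_seq=0 A_ack=525 B_seq=525 B_ack=0
After event 5: A_seq=0 A_ack=551 B_seq=551 B_ack=0
After event 6: A_seq=0 A_ack=579 B_seq=579 B_ack=0
After event 7: A_seq=0 A_ack=710 B_seq=710 B_ack=0

Answer: 0 710 710 0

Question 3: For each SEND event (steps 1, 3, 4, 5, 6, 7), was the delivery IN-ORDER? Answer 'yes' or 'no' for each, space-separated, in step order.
Step 1: SEND seq=200 -> in-order
Step 3: SEND seq=466 -> out-of-order
Step 4: SEND seq=273 -> in-order
Step 5: SEND seq=525 -> in-order
Step 6: SEND seq=551 -> in-order
Step 7: SEND seq=579 -> in-order

Answer: yes no yes yes yes yes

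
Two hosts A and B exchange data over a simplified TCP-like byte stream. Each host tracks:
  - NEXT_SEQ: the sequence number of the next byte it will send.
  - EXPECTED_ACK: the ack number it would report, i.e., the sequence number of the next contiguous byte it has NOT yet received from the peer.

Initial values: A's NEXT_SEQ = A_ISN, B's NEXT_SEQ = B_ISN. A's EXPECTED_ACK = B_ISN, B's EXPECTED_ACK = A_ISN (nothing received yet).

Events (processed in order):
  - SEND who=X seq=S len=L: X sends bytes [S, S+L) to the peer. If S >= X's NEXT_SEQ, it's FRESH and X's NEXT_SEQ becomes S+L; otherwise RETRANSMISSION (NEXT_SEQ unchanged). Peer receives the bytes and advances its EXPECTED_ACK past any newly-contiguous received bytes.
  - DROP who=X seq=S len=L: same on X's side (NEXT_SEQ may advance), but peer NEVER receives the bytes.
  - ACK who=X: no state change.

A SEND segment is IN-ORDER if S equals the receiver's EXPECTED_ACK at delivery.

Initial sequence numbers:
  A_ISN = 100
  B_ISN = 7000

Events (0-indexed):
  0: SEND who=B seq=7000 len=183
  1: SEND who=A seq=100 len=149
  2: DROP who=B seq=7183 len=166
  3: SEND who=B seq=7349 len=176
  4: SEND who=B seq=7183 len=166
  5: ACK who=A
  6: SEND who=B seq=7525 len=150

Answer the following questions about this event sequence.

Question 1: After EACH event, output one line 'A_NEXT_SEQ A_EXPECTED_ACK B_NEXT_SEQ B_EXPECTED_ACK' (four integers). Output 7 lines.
100 7183 7183 100
249 7183 7183 249
249 7183 7349 249
249 7183 7525 249
249 7525 7525 249
249 7525 7525 249
249 7675 7675 249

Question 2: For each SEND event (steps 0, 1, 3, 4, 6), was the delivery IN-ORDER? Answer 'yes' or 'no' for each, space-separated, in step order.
Step 0: SEND seq=7000 -> in-order
Step 1: SEND seq=100 -> in-order
Step 3: SEND seq=7349 -> out-of-order
Step 4: SEND seq=7183 -> in-order
Step 6: SEND seq=7525 -> in-order

Answer: yes yes no yes yes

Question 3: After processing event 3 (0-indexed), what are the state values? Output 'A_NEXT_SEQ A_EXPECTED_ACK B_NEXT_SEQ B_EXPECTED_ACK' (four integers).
After event 0: A_seq=100 A_ack=7183 B_seq=7183 B_ack=100
After event 1: A_seq=249 A_ack=7183 B_seq=7183 B_ack=249
After event 2: A_seq=249 A_ack=7183 B_seq=7349 B_ack=249
After event 3: A_seq=249 A_ack=7183 B_seq=7525 B_ack=249

249 7183 7525 249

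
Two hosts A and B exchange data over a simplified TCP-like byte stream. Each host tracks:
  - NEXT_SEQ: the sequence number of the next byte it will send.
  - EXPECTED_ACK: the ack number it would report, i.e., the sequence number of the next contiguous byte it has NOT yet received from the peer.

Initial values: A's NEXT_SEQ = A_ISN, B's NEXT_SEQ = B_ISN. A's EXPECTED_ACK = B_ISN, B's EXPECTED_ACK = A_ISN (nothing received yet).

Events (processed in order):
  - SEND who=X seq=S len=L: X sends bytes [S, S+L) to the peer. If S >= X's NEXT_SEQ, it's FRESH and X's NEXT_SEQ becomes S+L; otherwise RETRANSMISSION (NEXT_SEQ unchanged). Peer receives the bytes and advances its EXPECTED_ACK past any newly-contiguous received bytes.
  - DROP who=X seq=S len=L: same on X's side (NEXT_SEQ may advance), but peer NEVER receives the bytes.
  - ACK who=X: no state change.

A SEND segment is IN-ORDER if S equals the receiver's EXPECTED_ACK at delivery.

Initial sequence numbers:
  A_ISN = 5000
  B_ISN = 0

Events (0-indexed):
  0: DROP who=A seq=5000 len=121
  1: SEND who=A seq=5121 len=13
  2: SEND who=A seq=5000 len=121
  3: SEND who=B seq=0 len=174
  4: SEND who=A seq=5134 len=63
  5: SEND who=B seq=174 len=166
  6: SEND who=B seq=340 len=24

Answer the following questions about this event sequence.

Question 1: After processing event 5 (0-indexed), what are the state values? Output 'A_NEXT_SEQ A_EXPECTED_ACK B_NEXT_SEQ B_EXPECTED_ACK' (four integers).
After event 0: A_seq=5121 A_ack=0 B_seq=0 B_ack=5000
After event 1: A_seq=5134 A_ack=0 B_seq=0 B_ack=5000
After event 2: A_seq=5134 A_ack=0 B_seq=0 B_ack=5134
After event 3: A_seq=5134 A_ack=174 B_seq=174 B_ack=5134
After event 4: A_seq=5197 A_ack=174 B_seq=174 B_ack=5197
After event 5: A_seq=5197 A_ack=340 B_seq=340 B_ack=5197

5197 340 340 5197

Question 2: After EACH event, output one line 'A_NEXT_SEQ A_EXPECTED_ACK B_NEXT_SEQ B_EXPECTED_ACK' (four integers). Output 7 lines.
5121 0 0 5000
5134 0 0 5000
5134 0 0 5134
5134 174 174 5134
5197 174 174 5197
5197 340 340 5197
5197 364 364 5197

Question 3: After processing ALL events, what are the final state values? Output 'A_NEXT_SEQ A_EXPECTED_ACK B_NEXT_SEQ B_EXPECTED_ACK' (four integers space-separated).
After event 0: A_seq=5121 A_ack=0 B_seq=0 B_ack=5000
After event 1: A_seq=5134 A_ack=0 B_seq=0 B_ack=5000
After event 2: A_seq=5134 A_ack=0 B_seq=0 B_ack=5134
After event 3: A_seq=5134 A_ack=174 B_seq=174 B_ack=5134
After event 4: A_seq=5197 A_ack=174 B_seq=174 B_ack=5197
After event 5: A_seq=5197 A_ack=340 B_seq=340 B_ack=5197
After event 6: A_seq=5197 A_ack=364 B_seq=364 B_ack=5197

Answer: 5197 364 364 5197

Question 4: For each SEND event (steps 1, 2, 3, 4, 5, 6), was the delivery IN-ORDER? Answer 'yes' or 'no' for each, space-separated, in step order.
Step 1: SEND seq=5121 -> out-of-order
Step 2: SEND seq=5000 -> in-order
Step 3: SEND seq=0 -> in-order
Step 4: SEND seq=5134 -> in-order
Step 5: SEND seq=174 -> in-order
Step 6: SEND seq=340 -> in-order

Answer: no yes yes yes yes yes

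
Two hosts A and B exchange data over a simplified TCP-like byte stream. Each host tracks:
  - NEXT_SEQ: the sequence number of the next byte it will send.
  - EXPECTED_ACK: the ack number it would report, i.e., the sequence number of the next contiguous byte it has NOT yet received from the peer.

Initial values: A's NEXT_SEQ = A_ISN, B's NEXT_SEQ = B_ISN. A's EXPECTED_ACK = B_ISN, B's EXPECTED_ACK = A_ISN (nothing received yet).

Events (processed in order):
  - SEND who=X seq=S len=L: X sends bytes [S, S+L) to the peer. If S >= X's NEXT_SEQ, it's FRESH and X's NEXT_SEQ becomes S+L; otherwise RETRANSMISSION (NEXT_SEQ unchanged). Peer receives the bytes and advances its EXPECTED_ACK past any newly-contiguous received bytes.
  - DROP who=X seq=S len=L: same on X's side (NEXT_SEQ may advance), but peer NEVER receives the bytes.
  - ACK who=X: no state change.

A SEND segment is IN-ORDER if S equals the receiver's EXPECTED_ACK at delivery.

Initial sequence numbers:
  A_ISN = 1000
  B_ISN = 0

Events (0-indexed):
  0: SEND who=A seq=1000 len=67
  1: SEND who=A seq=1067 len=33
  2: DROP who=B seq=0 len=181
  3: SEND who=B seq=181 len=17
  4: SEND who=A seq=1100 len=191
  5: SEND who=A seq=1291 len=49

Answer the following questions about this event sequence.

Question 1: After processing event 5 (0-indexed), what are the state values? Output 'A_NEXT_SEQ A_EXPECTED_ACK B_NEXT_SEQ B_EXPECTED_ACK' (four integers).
After event 0: A_seq=1067 A_ack=0 B_seq=0 B_ack=1067
After event 1: A_seq=1100 A_ack=0 B_seq=0 B_ack=1100
After event 2: A_seq=1100 A_ack=0 B_seq=181 B_ack=1100
After event 3: A_seq=1100 A_ack=0 B_seq=198 B_ack=1100
After event 4: A_seq=1291 A_ack=0 B_seq=198 B_ack=1291
After event 5: A_seq=1340 A_ack=0 B_seq=198 B_ack=1340

1340 0 198 1340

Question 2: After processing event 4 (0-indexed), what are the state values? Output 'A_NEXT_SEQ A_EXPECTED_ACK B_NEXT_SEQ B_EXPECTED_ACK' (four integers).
After event 0: A_seq=1067 A_ack=0 B_seq=0 B_ack=1067
After event 1: A_seq=1100 A_ack=0 B_seq=0 B_ack=1100
After event 2: A_seq=1100 A_ack=0 B_seq=181 B_ack=1100
After event 3: A_seq=1100 A_ack=0 B_seq=198 B_ack=1100
After event 4: A_seq=1291 A_ack=0 B_seq=198 B_ack=1291

1291 0 198 1291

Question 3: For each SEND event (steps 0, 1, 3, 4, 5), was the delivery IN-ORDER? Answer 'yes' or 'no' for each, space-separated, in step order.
Step 0: SEND seq=1000 -> in-order
Step 1: SEND seq=1067 -> in-order
Step 3: SEND seq=181 -> out-of-order
Step 4: SEND seq=1100 -> in-order
Step 5: SEND seq=1291 -> in-order

Answer: yes yes no yes yes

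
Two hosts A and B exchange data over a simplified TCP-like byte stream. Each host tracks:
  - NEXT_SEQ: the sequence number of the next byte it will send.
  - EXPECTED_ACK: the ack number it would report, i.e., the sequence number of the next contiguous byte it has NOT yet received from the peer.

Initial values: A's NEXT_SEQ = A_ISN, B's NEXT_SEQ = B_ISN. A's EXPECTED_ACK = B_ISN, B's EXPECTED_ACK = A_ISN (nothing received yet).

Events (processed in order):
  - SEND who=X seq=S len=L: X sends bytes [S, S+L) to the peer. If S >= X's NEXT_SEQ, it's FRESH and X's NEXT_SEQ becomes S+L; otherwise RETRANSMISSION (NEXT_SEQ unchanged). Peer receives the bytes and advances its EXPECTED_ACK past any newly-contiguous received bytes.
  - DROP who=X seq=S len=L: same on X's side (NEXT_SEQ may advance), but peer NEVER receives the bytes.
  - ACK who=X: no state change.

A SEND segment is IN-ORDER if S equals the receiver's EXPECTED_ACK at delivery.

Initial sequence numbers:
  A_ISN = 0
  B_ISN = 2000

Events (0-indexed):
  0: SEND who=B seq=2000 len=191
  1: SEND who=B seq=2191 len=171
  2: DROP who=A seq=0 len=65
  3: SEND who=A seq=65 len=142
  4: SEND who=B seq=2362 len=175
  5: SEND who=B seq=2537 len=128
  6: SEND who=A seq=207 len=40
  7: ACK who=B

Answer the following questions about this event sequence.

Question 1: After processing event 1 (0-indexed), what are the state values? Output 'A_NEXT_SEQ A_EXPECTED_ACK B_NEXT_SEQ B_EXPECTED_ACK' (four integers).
After event 0: A_seq=0 A_ack=2191 B_seq=2191 B_ack=0
After event 1: A_seq=0 A_ack=2362 B_seq=2362 B_ack=0

0 2362 2362 0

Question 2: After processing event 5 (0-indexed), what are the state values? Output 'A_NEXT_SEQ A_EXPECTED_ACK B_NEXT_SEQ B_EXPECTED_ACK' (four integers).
After event 0: A_seq=0 A_ack=2191 B_seq=2191 B_ack=0
After event 1: A_seq=0 A_ack=2362 B_seq=2362 B_ack=0
After event 2: A_seq=65 A_ack=2362 B_seq=2362 B_ack=0
After event 3: A_seq=207 A_ack=2362 B_seq=2362 B_ack=0
After event 4: A_seq=207 A_ack=2537 B_seq=2537 B_ack=0
After event 5: A_seq=207 A_ack=2665 B_seq=2665 B_ack=0

207 2665 2665 0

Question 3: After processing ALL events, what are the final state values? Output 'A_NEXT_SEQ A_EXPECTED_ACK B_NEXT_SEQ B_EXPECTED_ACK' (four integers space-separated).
After event 0: A_seq=0 A_ack=2191 B_seq=2191 B_ack=0
After event 1: A_seq=0 A_ack=2362 B_seq=2362 B_ack=0
After event 2: A_seq=65 A_ack=2362 B_seq=2362 B_ack=0
After event 3: A_seq=207 A_ack=2362 B_seq=2362 B_ack=0
After event 4: A_seq=207 A_ack=2537 B_seq=2537 B_ack=0
After event 5: A_seq=207 A_ack=2665 B_seq=2665 B_ack=0
After event 6: A_seq=247 A_ack=2665 B_seq=2665 B_ack=0
After event 7: A_seq=247 A_ack=2665 B_seq=2665 B_ack=0

Answer: 247 2665 2665 0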